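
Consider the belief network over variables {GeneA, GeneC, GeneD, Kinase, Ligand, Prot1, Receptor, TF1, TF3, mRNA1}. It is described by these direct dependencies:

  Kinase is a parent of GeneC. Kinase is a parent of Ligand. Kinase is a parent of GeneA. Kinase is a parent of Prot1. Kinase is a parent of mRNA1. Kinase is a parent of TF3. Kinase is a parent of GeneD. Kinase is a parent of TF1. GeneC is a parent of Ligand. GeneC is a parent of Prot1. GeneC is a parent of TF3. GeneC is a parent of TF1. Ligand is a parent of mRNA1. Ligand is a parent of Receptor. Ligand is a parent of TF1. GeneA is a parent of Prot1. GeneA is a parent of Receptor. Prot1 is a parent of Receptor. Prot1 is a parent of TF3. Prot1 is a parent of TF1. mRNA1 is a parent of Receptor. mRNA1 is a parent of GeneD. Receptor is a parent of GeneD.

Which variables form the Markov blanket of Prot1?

Parents of Prot1: GeneA, GeneC, Kinase.
Prot1 has children Receptor, TF1, TF3.
Co-parents of Prot1 (other parents of its children):
  parents(Receptor) \ {Prot1} = {GeneA, Ligand, mRNA1}.
  TF3 also has parents GeneC, Kinase.
  TF1 also has parents GeneC, Kinase, Ligand.
Union: {GeneA, GeneC, Kinase} ∪ {Receptor, TF1, TF3} ∪ {GeneA, GeneC, Kinase, Ligand, mRNA1} = {GeneA, GeneC, Kinase, Ligand, Receptor, TF1, TF3, mRNA1}.

{GeneA, GeneC, Kinase, Ligand, Receptor, TF1, TF3, mRNA1}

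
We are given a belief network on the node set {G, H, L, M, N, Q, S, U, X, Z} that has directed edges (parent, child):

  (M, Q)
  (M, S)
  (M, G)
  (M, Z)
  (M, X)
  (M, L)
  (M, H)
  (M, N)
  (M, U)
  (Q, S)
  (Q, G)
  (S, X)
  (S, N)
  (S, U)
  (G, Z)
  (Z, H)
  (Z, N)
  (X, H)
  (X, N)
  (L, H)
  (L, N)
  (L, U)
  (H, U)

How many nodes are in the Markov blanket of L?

L's parents: M.
Ch(L) = {H, N, U}.
Other parents of L's children:
  H: M, X, Z
  N: M, S, X, Z
  U: H, M, S
MB(L) = {H, M, N, S, U, X, Z}, which has 7 nodes.

7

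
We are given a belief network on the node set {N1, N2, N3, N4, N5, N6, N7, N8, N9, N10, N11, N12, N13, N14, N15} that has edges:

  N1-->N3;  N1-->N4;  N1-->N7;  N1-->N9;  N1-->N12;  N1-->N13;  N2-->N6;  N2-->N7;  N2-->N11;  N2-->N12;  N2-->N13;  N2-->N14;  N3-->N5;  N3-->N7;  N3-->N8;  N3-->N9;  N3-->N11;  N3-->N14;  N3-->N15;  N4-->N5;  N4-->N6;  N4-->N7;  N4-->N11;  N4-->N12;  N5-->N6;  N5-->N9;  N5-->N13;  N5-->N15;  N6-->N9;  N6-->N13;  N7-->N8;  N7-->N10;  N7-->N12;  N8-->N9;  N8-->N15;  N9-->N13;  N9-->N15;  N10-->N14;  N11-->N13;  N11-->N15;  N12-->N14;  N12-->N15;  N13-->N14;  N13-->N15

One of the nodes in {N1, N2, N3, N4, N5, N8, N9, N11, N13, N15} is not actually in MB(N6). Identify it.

By definition, MB(N6) is built from N6's parents, N6's children, and the co-parents of N6.
Parents of N6: N2, N4, N5.
Children of N6: N9, N13.
Parents of each child, excluding N6:
  N9's other parents are N1, N3, N5, N8.
  N13 also has parents N1, N2, N5, N9, N11.
MB(N6) = {N1, N2, N3, N4, N5, N8, N9, N11, N13}.
N15 is neither a parent, child, nor co-parent of N6, so it does not belong.

N15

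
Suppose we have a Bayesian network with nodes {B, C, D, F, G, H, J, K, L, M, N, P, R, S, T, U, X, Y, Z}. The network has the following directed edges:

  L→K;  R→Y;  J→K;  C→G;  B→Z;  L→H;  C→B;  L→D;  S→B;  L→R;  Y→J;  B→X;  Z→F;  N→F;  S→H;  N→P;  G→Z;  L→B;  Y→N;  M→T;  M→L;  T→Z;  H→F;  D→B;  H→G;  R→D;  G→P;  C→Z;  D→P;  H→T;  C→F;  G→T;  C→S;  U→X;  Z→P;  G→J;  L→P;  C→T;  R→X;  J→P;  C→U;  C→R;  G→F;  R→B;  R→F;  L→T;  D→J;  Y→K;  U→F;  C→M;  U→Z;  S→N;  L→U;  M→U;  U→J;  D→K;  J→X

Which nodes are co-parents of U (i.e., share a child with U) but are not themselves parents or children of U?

{B, D, G, H, N, R, T, Y}

Children of U: F, J, X, Z.
  J also has parents D, G, Y.
  Z also has parents B, C, G, T.
  F's other parents are C, G, H, N, R, Z.
  X also has parents B, J, R.
Excluding nodes already adjacent to U (C, F, J, L, M, X, Z), the co-parent-only contribution is {B, D, G, H, N, R, T, Y}.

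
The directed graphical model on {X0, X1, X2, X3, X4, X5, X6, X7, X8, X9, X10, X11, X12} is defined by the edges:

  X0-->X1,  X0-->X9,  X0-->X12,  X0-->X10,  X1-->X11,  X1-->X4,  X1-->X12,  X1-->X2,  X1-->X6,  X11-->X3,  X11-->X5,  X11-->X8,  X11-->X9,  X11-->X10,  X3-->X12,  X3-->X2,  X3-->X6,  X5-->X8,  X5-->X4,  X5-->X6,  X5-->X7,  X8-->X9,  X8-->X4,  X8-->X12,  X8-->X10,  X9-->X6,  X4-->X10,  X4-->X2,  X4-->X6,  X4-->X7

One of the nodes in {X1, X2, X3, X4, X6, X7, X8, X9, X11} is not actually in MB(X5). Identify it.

X2

By definition, MB(X5) is built from X5's parents, X5's children, and the co-parents of X5.
Pa(X5) = {X11}.
X5 has children X4, X6, X7, X8.
Co-parents of X5 (other parents of its children):
  X8 also has parent X11.
  X4's other parents are X1, X8.
  X6 also has parents X1, X3, X4, X9.
  parents(X7) \ {X5} = {X4}.
MB(X5) = {X1, X3, X4, X6, X7, X8, X9, X11}.
X2 is neither a parent, child, nor co-parent of X5, so it does not belong.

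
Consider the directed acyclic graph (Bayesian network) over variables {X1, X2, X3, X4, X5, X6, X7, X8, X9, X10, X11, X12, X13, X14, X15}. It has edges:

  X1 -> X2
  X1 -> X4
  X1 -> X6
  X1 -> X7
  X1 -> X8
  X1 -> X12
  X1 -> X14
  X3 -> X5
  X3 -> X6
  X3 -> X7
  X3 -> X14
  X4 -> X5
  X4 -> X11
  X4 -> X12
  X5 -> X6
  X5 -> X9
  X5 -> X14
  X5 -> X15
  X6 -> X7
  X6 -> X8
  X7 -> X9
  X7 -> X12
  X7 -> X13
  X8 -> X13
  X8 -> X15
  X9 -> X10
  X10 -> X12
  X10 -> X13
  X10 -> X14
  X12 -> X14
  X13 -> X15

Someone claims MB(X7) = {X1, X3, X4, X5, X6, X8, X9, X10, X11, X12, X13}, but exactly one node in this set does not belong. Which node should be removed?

X7's parents: X1, X3, X6.
Ch(X7) = {X9, X12, X13}.
Parents of each child, excluding X7:
  X9 also has parent X5.
  parents(X12) \ {X7} = {X1, X4, X10}.
  X13 also has parents X8, X10.
MB(X7) = {X1, X3, X4, X5, X6, X8, X9, X10, X12, X13}.
X11 is neither a parent, child, nor co-parent of X7, so it does not belong.

X11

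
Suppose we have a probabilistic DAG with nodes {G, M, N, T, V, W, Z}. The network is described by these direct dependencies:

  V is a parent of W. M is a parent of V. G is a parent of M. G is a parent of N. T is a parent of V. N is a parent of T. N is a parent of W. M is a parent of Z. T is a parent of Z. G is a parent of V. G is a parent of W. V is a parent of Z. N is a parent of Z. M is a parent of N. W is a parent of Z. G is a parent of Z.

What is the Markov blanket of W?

{G, M, N, T, V, Z}

W's children: Z.
Parents of W: G, N, V.
Co-parents of W (other parents of its children):
  Z also has parents G, M, N, T, V.
Union: {G, N, V} ∪ {Z} ∪ {G, M, N, T, V} = {G, M, N, T, V, Z}.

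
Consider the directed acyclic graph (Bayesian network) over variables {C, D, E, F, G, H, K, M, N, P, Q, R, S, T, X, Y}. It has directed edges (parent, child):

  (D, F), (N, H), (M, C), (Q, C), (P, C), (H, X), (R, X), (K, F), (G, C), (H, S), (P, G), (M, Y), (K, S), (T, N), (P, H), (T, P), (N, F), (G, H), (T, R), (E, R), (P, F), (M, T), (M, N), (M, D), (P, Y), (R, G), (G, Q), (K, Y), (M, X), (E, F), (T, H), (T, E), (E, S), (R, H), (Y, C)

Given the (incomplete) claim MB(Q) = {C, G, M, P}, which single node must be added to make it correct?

The Markov blanket of a node is its parents, its children, and the other parents of its children.
Q's children: C.
Pa(Q) = {G}.
Other parents of Q's children:
  C: G, M, P, Y
MB(Q) = {C, G, M, P, Y}.
Comparing with the claimed set, Y is missing.

Y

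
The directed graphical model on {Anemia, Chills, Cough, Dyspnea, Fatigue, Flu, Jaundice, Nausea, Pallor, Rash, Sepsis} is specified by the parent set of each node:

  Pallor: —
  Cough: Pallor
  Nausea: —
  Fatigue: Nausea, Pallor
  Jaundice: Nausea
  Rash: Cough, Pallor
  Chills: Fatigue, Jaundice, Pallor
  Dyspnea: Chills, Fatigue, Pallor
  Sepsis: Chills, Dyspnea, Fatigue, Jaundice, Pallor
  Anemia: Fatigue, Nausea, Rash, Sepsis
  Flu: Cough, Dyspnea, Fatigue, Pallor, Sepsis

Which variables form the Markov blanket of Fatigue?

Fatigue has children Anemia, Chills, Dyspnea, Flu, Sepsis.
Fatigue has parents Nausea, Pallor.
Other parents of Fatigue's children:
  parents(Chills) \ {Fatigue} = {Jaundice, Pallor}.
  Dyspnea also has parents Chills, Pallor.
  parents(Sepsis) \ {Fatigue} = {Chills, Dyspnea, Jaundice, Pallor}.
  Anemia's other parents are Nausea, Rash, Sepsis.
  Flu's other parents are Cough, Dyspnea, Pallor, Sepsis.
So the Markov blanket of Fatigue is {Anemia, Chills, Cough, Dyspnea, Flu, Jaundice, Nausea, Pallor, Rash, Sepsis}.

{Anemia, Chills, Cough, Dyspnea, Flu, Jaundice, Nausea, Pallor, Rash, Sepsis}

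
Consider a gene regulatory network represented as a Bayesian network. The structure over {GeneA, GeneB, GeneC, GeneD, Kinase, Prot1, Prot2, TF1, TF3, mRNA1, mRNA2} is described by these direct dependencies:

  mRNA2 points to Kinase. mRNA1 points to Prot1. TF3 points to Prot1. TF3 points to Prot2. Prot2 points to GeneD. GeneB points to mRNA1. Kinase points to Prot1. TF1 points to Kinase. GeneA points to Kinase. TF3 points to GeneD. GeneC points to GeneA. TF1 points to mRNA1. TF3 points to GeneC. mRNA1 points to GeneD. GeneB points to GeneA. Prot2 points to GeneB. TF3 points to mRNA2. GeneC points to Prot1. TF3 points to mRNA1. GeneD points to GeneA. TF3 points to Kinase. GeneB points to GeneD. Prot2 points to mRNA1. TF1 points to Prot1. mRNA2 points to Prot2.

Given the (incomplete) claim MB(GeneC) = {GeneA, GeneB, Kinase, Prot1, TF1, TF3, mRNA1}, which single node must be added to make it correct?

Pa(GeneC) = {TF3}.
GeneC has children GeneA, Prot1.
Co-parents of GeneC (other parents of its children):
  GeneA: GeneB, GeneD
  Prot1: Kinase, TF1, TF3, mRNA1
MB(GeneC) = {GeneA, GeneB, GeneD, Kinase, Prot1, TF1, TF3, mRNA1}.
Comparing with the claimed set, GeneD is missing.

GeneD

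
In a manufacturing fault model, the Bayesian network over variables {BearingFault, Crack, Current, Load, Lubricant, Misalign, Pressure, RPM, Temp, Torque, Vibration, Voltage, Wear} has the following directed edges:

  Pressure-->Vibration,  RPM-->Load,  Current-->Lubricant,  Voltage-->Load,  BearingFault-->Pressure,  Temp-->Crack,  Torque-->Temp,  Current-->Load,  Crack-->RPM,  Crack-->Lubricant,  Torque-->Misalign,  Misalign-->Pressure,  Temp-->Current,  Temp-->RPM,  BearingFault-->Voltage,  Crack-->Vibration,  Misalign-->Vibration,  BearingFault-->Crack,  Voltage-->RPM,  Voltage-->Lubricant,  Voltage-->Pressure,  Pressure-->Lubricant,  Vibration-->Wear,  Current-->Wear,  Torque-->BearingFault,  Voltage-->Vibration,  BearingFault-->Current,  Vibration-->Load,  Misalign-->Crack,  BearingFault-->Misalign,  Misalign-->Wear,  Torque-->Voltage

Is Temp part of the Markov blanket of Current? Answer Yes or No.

Temp is a parent of Current.
So Temp ∈ MB(Current).

Yes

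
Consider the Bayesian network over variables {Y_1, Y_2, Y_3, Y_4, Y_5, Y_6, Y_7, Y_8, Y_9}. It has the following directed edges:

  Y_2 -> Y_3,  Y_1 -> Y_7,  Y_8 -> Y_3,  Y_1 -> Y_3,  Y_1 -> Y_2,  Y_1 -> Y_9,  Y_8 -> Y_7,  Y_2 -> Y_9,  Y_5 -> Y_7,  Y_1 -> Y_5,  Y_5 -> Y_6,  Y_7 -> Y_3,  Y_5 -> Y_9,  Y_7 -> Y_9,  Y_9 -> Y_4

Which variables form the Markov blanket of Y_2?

{Y_1, Y_3, Y_5, Y_7, Y_8, Y_9}

The Markov blanket of a node is its parents, its children, and the other parents of its children.
Y_2 has children Y_3, Y_9.
Parents of Y_2: Y_1.
Co-parents of Y_2 (other parents of its children):
  Y_9: Y_1, Y_5, Y_7
  Y_3: Y_1, Y_7, Y_8
Union: {Y_1} ∪ {Y_3, Y_9} ∪ {Y_1, Y_5, Y_7, Y_8} = {Y_1, Y_3, Y_5, Y_7, Y_8, Y_9}.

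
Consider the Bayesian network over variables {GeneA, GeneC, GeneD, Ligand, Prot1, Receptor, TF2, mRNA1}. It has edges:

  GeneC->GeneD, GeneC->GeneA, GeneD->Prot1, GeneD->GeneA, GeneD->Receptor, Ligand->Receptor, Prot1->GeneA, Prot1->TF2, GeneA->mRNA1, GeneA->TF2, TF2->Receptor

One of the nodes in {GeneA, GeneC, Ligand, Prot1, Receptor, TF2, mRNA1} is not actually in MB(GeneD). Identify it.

The Markov blanket of a node is its parents, its children, and the other parents of its children.
GeneD has parent GeneC.
Ch(GeneD) = {GeneA, Prot1, Receptor}.
Parents of each child, excluding GeneD:
  Prot1: no additional parents.
  GeneA's other parents are GeneC, Prot1.
  parents(Receptor) \ {GeneD} = {Ligand, TF2}.
MB(GeneD) = {GeneA, GeneC, Ligand, Prot1, Receptor, TF2}.
mRNA1 is neither a parent, child, nor co-parent of GeneD, so it does not belong.

mRNA1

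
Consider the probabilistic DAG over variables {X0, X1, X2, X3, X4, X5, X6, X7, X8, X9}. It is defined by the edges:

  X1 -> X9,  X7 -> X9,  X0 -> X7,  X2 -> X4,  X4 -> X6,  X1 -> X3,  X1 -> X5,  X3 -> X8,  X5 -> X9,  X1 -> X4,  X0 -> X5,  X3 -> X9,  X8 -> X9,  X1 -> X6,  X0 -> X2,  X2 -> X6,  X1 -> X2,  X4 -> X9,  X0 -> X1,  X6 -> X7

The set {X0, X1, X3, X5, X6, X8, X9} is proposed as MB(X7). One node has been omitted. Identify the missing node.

Ch(X7) = {X9}.
X7's parents: X0, X6.
For each child, the remaining parents (spouses of X7):
  X9's other parents are X1, X3, X4, X5, X8.
MB(X7) = {X0, X1, X3, X4, X5, X6, X8, X9}.
Comparing with the claimed set, X4 is missing.

X4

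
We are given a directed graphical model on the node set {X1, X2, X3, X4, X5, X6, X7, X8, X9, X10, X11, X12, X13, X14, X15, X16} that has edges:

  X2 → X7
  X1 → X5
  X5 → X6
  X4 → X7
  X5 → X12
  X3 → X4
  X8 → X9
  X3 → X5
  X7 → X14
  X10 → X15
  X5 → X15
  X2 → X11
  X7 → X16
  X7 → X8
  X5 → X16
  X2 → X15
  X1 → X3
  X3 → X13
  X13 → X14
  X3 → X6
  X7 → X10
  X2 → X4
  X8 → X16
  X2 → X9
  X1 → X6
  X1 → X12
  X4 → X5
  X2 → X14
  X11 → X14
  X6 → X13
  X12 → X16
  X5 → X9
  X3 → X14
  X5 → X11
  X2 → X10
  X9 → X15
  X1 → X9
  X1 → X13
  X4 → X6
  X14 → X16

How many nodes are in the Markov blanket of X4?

X4's parents: X2, X3.
Children of X4: X5, X6, X7.
Parents of each child, excluding X4:
  X5's other parents are X1, X3.
  X6 also has parents X1, X3, X5.
  parents(X7) \ {X4} = {X2}.
MB(X4) = {X1, X2, X3, X5, X6, X7}, which has 6 nodes.

6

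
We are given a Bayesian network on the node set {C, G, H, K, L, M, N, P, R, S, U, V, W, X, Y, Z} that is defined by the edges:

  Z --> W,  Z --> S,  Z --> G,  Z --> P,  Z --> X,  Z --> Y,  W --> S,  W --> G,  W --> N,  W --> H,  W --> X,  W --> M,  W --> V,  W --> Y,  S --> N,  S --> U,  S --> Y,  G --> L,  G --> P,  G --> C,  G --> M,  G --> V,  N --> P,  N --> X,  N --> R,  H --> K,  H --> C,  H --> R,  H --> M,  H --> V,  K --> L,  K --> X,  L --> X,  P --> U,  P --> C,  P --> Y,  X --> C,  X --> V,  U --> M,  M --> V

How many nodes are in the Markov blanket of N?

N has children P, R, X.
Pa(N) = {S, W}.
For each child, the remaining parents (spouses of N):
  P: G, Z
  X: K, L, W, Z
  R: H
MB(N) = {G, H, K, L, P, R, S, W, X, Z}, which has 10 nodes.

10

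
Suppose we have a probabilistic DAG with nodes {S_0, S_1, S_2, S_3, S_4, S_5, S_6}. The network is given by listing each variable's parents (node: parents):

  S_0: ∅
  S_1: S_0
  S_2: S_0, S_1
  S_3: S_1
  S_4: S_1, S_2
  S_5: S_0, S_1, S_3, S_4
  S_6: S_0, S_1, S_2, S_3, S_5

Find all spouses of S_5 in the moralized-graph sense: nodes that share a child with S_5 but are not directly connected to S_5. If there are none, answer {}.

Children of S_5: S_6.
  S_6 also has parents S_0, S_1, S_2, S_3.
Excluding nodes already adjacent to S_5 (S_0, S_1, S_3, S_4, S_6), the co-parent-only contribution is {S_2}.

{S_2}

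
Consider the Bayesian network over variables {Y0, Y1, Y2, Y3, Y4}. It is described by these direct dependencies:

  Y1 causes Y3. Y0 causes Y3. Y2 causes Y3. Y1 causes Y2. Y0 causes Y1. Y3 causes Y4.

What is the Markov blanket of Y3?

Pa(Y3) = {Y0, Y1, Y2}.
Y3's children: Y4.
Other parents of Y3's children:
  Y4: —
So the Markov blanket of Y3 is {Y0, Y1, Y2, Y4}.

{Y0, Y1, Y2, Y4}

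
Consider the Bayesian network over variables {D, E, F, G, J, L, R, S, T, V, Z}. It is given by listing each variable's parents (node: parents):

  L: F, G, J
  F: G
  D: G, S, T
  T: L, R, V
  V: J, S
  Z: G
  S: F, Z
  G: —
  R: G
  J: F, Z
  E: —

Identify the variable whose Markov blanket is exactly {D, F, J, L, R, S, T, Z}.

The target node must have every member of {D, F, J, L, R, S, T, Z} as a parent, child, or co-parent, and no others.
Parents of G: none; children: D, F, L, R, Z; co-parents: F, J, S, T.
These exactly cover the given set, so the node is G.

G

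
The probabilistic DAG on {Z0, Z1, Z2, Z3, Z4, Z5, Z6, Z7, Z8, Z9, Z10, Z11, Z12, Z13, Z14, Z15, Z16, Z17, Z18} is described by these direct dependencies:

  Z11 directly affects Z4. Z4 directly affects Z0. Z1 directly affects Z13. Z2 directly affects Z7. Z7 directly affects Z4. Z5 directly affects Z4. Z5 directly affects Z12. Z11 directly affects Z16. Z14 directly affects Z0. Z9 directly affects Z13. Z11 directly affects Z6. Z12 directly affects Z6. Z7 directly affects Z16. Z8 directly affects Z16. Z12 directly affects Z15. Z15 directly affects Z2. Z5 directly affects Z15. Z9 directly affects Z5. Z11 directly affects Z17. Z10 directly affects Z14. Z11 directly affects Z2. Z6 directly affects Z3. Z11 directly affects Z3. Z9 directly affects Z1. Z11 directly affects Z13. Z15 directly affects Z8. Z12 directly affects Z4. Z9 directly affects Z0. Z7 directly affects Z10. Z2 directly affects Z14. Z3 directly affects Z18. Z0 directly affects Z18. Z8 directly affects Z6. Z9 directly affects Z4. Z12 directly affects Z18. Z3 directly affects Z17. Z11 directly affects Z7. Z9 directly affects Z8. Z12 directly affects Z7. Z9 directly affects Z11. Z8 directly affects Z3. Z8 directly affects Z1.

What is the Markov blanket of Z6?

Parents of Z6: Z8, Z11, Z12.
Children of Z6: Z3.
Co-parents of Z6 (other parents of its children):
  Z3's other parents are Z8, Z11.
Union: {Z8, Z11, Z12} ∪ {Z3} ∪ {Z8, Z11} = {Z3, Z8, Z11, Z12}.

{Z3, Z8, Z11, Z12}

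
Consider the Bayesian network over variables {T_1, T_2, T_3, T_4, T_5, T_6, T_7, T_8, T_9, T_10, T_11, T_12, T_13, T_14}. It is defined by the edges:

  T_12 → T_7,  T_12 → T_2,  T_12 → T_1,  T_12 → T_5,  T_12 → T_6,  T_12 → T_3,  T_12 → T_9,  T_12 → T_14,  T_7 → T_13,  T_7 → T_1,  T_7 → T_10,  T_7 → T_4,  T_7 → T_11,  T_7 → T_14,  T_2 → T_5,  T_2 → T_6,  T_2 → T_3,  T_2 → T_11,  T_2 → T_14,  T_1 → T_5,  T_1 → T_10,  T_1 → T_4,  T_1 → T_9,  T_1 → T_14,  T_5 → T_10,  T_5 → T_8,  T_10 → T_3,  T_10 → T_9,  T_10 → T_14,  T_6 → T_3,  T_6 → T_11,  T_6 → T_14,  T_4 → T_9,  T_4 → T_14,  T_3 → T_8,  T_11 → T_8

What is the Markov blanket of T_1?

{T_2, T_4, T_5, T_6, T_7, T_9, T_10, T_12, T_14}

Pa(T_1) = {T_7, T_12}.
Children of T_1: T_4, T_5, T_9, T_10, T_14.
For each child, the remaining parents (spouses of T_1):
  T_5: T_2, T_12
  T_10: T_5, T_7
  T_4: T_7
  T_9: T_4, T_10, T_12
  T_14: T_2, T_4, T_6, T_7, T_10, T_12
So the Markov blanket of T_1 is {T_2, T_4, T_5, T_6, T_7, T_9, T_10, T_12, T_14}.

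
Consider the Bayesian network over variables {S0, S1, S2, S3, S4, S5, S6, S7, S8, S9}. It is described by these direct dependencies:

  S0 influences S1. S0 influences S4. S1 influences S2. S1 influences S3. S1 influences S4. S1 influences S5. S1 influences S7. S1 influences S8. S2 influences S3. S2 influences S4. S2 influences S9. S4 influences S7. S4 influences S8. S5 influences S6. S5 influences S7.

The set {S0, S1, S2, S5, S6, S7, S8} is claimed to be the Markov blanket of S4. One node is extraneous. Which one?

S6

S4 has children S7, S8.
S4 has parents S0, S1, S2.
Other parents of S4's children:
  S7 also has parents S1, S5.
  parents(S8) \ {S4} = {S1}.
MB(S4) = {S0, S1, S2, S5, S7, S8}.
S6 is neither a parent, child, nor co-parent of S4, so it does not belong.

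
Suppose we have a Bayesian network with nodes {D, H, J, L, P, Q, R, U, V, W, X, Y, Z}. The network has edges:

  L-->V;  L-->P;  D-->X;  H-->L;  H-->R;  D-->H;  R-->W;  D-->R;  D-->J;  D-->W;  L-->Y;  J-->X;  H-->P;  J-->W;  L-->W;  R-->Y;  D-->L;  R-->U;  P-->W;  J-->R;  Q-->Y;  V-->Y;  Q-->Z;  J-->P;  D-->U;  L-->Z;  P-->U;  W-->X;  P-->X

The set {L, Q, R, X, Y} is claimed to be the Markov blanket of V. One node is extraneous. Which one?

Pa(V) = {L}.
V has child Y.
Co-parents of V (other parents of its children):
  Y's other parents are L, Q, R.
MB(V) = {L, Q, R, Y}.
X is neither a parent, child, nor co-parent of V, so it does not belong.

X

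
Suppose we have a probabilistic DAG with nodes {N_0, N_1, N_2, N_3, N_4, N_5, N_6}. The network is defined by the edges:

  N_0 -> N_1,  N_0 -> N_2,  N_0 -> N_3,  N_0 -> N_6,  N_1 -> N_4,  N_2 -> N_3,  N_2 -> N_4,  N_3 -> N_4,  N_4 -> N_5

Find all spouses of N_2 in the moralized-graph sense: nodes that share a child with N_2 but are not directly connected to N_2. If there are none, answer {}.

Children of N_2: N_3, N_4.
  N_3 also has parent N_0.
  N_4's other parents are N_1, N_3.
Excluding nodes already adjacent to N_2 (N_0, N_3, N_4), the co-parent-only contribution is {N_1}.

{N_1}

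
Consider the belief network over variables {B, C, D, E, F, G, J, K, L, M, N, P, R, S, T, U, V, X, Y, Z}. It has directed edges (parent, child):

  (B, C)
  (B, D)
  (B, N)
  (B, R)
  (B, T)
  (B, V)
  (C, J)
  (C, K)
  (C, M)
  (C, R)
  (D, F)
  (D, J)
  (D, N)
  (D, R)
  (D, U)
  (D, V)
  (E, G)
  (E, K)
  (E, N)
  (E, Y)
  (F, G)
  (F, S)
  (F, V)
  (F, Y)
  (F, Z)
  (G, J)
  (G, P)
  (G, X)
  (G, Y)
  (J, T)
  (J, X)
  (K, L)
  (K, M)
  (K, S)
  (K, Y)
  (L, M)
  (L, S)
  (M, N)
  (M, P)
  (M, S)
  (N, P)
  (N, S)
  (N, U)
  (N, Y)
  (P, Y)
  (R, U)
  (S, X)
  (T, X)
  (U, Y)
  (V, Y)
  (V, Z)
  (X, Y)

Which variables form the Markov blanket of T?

A node's Markov blanket = Pa ∪ Ch ∪ (parents of Ch other than the node itself).
Parents of T: B, J.
Children of T: X.
For each child, the remaining parents (spouses of T):
  X's other parents are G, J, S.
Union: {B, J} ∪ {X} ∪ {G, J, S} = {B, G, J, S, X}.

{B, G, J, S, X}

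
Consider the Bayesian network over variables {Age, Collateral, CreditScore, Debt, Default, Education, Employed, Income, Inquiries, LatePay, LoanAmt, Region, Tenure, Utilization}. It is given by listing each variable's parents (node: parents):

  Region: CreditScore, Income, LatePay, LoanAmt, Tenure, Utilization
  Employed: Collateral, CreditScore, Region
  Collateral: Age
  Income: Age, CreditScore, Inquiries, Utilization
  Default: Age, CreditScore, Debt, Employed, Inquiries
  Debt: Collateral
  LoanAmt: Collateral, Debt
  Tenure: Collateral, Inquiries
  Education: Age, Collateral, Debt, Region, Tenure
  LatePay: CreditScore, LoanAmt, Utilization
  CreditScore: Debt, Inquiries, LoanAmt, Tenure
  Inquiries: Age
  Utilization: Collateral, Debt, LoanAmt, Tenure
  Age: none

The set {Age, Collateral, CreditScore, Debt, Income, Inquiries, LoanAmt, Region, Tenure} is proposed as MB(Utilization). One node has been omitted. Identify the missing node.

LatePay

A node's Markov blanket = Pa ∪ Ch ∪ (parents of Ch other than the node itself).
Parents of Utilization: Collateral, Debt, LoanAmt, Tenure.
Utilization's children: Income, LatePay, Region.
For each child, the remaining parents (spouses of Utilization):
  Income's other parents are Age, CreditScore, Inquiries.
  LatePay also has parents CreditScore, LoanAmt.
  Region also has parents CreditScore, Income, LatePay, LoanAmt, Tenure.
MB(Utilization) = {Age, Collateral, CreditScore, Debt, Income, Inquiries, LatePay, LoanAmt, Region, Tenure}.
Comparing with the claimed set, LatePay is missing.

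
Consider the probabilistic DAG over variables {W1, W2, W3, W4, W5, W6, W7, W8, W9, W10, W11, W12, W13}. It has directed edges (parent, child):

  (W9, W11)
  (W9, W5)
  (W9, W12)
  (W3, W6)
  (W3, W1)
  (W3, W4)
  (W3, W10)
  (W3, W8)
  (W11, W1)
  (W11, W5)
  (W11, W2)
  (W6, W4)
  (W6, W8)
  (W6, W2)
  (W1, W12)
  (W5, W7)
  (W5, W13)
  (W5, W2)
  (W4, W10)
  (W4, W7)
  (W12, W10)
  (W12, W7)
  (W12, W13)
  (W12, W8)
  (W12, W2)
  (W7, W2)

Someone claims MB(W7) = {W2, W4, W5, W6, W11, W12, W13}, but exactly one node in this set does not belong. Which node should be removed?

W13

Children of W7: W2.
W7's parents: W4, W5, W12.
Parents of each child, excluding W7:
  W2: W5, W6, W11, W12
MB(W7) = {W2, W4, W5, W6, W11, W12}.
W13 is neither a parent, child, nor co-parent of W7, so it does not belong.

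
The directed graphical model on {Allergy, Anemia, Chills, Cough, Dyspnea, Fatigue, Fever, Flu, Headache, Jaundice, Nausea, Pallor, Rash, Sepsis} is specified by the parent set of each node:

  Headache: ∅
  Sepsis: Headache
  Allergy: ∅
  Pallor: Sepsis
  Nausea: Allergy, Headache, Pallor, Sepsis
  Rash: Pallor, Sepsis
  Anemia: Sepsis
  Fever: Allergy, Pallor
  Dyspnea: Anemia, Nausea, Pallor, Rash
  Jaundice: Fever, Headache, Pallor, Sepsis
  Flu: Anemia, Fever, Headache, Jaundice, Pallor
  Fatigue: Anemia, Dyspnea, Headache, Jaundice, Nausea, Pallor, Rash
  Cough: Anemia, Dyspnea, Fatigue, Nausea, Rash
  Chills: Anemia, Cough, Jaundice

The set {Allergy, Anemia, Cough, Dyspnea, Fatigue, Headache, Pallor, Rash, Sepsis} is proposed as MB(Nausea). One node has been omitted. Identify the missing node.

Jaundice

Recall MB(v) = parents ∪ children ∪ spouses, where spouses are the other parents of v's children.
Ch(Nausea) = {Cough, Dyspnea, Fatigue}.
Pa(Nausea) = {Allergy, Headache, Pallor, Sepsis}.
For each child, the remaining parents (spouses of Nausea):
  Dyspnea also has parents Anemia, Pallor, Rash.
  parents(Fatigue) \ {Nausea} = {Anemia, Dyspnea, Headache, Jaundice, Pallor, Rash}.
  Cough also has parents Anemia, Dyspnea, Fatigue, Rash.
MB(Nausea) = {Allergy, Anemia, Cough, Dyspnea, Fatigue, Headache, Jaundice, Pallor, Rash, Sepsis}.
Comparing with the claimed set, Jaundice is missing.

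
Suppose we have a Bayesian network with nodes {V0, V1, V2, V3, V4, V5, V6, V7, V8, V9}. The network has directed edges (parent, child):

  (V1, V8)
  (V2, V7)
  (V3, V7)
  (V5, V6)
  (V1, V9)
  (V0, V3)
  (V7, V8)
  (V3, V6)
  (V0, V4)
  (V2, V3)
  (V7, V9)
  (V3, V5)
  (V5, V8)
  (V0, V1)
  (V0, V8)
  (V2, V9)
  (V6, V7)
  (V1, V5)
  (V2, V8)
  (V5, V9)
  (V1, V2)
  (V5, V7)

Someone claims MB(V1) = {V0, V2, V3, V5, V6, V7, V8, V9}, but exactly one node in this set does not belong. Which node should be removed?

A node's Markov blanket = Pa ∪ Ch ∪ (parents of Ch other than the node itself).
Parents of V1: V0.
Ch(V1) = {V2, V5, V8, V9}.
For each child, the remaining parents (spouses of V1):
  V2 has no other parent.
  parents(V5) \ {V1} = {V3}.
  V8's other parents are V0, V2, V5, V7.
  V9 also has parents V2, V5, V7.
MB(V1) = {V0, V2, V3, V5, V7, V8, V9}.
V6 is neither a parent, child, nor co-parent of V1, so it does not belong.

V6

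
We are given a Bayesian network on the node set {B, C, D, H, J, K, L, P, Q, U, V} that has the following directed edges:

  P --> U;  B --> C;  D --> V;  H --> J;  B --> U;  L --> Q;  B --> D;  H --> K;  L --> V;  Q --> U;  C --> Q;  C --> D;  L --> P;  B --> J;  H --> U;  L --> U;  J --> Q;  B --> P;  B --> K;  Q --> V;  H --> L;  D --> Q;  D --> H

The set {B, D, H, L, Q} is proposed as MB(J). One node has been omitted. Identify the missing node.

The Markov blanket of a node is its parents, its children, and the other parents of its children.
J's parents: B, H.
J's children: Q.
For each child, the remaining parents (spouses of J):
  Q: C, D, L
MB(J) = {B, C, D, H, L, Q}.
Comparing with the claimed set, C is missing.

C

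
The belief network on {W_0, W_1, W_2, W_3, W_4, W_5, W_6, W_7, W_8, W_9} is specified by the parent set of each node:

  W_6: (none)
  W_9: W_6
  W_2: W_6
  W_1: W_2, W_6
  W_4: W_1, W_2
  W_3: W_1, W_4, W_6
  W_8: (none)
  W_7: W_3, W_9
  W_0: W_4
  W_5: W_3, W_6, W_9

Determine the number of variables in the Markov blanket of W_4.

Pa(W_4) = {W_1, W_2}.
Ch(W_4) = {W_0, W_3}.
For each child, the remaining parents (spouses of W_4):
  parents(W_3) \ {W_4} = {W_1, W_6}.
  W_0: no additional parents.
MB(W_4) = {W_0, W_1, W_2, W_3, W_6}, which has 5 nodes.

5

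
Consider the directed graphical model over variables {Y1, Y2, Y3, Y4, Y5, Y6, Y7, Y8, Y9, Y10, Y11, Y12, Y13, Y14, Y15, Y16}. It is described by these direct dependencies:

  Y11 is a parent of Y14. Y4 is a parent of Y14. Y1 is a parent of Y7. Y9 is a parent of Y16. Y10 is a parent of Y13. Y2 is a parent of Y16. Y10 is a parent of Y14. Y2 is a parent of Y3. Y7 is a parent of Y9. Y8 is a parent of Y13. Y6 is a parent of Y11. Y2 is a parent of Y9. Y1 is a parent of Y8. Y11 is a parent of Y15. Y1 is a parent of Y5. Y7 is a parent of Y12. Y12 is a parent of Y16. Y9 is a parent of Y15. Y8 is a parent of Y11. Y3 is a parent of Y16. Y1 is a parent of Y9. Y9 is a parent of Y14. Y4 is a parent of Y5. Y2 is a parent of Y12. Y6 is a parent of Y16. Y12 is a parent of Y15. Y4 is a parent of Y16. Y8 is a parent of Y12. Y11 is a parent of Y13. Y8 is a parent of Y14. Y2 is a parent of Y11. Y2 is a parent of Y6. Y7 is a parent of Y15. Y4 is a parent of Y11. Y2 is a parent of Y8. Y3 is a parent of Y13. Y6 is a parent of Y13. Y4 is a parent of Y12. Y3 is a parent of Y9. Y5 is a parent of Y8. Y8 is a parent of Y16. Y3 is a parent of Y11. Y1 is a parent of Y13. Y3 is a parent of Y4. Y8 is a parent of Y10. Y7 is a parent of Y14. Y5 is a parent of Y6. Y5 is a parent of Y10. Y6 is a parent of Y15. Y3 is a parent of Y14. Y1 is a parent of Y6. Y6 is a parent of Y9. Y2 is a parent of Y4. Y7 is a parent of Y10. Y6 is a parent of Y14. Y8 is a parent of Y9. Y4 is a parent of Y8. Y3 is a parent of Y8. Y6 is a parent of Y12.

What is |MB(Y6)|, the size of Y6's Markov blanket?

15

By definition, MB(Y6) is built from Y6's parents, Y6's children, and the co-parents of Y6.
Y6 has parents Y1, Y2, Y5.
Y6's children: Y9, Y11, Y12, Y13, Y14, Y15, Y16.
Co-parents of Y6 (other parents of its children):
  Y9's other parents are Y1, Y2, Y3, Y7, Y8.
  Y11's other parents are Y2, Y3, Y4, Y8.
  parents(Y12) \ {Y6} = {Y2, Y4, Y7, Y8}.
  Y13's other parents are Y1, Y3, Y8, Y10, Y11.
  Y14 also has parents Y3, Y4, Y7, Y8, Y9, Y10, Y11.
  Y15 also has parents Y7, Y9, Y11, Y12.
  Y16's other parents are Y2, Y3, Y4, Y8, Y9, Y12.
MB(Y6) = {Y1, Y2, Y3, Y4, Y5, Y7, Y8, Y9, Y10, Y11, Y12, Y13, Y14, Y15, Y16}, which has 15 nodes.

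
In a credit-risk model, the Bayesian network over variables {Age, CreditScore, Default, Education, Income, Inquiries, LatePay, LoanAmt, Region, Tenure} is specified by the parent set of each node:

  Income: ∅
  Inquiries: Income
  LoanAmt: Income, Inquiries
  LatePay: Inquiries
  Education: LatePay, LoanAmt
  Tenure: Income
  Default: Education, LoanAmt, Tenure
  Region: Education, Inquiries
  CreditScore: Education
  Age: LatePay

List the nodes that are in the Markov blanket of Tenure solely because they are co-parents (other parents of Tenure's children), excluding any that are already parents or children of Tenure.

Children of Tenure: Default.
  parents(Default) \ {Tenure} = {Education, LoanAmt}.
Excluding nodes already adjacent to Tenure (Default, Income), the co-parent-only contribution is {Education, LoanAmt}.

{Education, LoanAmt}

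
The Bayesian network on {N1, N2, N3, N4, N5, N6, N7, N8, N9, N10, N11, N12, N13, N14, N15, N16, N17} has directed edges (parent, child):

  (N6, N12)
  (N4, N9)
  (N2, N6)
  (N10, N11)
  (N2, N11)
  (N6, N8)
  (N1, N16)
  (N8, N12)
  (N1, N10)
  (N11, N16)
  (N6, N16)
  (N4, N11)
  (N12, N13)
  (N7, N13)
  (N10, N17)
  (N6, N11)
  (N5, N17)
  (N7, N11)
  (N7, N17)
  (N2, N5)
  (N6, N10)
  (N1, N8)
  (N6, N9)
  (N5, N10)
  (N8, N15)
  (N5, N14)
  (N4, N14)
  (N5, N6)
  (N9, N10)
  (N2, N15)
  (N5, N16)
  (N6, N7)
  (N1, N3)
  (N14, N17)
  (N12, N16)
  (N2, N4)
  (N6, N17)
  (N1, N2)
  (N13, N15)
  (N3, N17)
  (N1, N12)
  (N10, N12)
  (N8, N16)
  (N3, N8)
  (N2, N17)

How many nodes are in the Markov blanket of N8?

11

Recall MB(v) = parents ∪ children ∪ spouses, where spouses are the other parents of v's children.
N8's parents: N1, N3, N6.
N8 has children N12, N15, N16.
Other parents of N8's children:
  parents(N12) \ {N8} = {N1, N6, N10}.
  parents(N15) \ {N8} = {N2, N13}.
  parents(N16) \ {N8} = {N1, N5, N6, N11, N12}.
MB(N8) = {N1, N2, N3, N5, N6, N10, N11, N12, N13, N15, N16}, which has 11 nodes.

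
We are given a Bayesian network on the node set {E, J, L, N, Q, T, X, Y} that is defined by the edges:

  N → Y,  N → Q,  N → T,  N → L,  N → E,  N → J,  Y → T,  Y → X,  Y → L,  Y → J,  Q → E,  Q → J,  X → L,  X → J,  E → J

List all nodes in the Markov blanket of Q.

{E, J, N, X, Y}

Pa(Q) = {N}.
Children of Q: E, J.
Other parents of Q's children:
  E: N
  J: E, N, X, Y
Taking the union gives {E, J, N, X, Y}.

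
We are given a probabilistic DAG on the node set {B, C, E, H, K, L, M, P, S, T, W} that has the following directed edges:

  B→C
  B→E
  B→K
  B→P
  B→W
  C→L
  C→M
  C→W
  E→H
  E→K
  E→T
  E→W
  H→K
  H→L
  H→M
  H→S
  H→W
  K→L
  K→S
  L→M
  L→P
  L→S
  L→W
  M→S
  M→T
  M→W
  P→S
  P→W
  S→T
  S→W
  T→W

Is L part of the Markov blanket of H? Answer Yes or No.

L is a child of H.
So L ∈ MB(H).

Yes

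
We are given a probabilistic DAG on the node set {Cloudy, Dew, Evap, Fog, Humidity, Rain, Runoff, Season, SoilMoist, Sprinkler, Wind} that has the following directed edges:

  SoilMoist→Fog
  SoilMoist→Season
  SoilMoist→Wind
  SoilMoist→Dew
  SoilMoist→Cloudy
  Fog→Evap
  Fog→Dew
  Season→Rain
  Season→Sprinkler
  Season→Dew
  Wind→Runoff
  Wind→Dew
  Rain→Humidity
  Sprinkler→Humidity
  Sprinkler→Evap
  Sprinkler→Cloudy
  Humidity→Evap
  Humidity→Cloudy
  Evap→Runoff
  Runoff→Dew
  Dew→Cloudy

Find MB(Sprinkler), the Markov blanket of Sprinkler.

{Cloudy, Dew, Evap, Fog, Humidity, Rain, Season, SoilMoist}

Ch(Sprinkler) = {Cloudy, Evap, Humidity}.
Parents of Sprinkler: Season.
Co-parents of Sprinkler (other parents of its children):
  Humidity: Rain
  Evap: Fog, Humidity
  Cloudy: Dew, Humidity, SoilMoist
MB(Sprinkler) = {Cloudy, Dew, Evap, Fog, Humidity, Rain, Season, SoilMoist}.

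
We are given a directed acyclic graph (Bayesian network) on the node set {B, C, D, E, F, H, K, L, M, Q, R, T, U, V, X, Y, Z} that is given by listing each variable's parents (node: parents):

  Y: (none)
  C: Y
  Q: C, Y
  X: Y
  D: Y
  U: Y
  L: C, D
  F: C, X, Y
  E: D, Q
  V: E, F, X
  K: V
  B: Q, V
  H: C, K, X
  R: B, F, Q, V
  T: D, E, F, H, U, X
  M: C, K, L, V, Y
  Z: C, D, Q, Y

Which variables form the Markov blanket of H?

Pa(H) = {C, K, X}.
Ch(H) = {T}.
For each child, the remaining parents (spouses of H):
  T: D, E, F, U, X
Taking the union gives {C, D, E, F, K, T, U, X}.

{C, D, E, F, K, T, U, X}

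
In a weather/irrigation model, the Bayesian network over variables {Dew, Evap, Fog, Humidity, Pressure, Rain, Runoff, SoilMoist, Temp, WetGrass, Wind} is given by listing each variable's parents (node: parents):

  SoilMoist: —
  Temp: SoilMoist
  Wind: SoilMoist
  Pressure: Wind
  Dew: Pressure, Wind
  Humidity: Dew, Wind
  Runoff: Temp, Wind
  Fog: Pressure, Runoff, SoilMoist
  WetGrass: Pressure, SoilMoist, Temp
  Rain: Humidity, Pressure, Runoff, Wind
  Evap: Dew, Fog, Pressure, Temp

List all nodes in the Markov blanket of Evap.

Evap has parents Dew, Fog, Pressure, Temp.
Evap has no children.
With no children, Evap has no spouses; the co-parent set is empty.
MB(Evap) = {Dew, Fog, Pressure, Temp}.

{Dew, Fog, Pressure, Temp}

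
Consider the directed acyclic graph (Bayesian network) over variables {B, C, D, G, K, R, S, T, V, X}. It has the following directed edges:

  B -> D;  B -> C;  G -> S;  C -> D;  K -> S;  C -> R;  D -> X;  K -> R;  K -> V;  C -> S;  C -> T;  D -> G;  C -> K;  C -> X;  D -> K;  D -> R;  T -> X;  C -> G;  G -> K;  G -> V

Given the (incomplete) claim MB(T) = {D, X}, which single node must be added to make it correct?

C

Parents of T: C.
Children of T: X.
Parents of each child, excluding T:
  X: C, D
MB(T) = {C, D, X}.
Comparing with the claimed set, C is missing.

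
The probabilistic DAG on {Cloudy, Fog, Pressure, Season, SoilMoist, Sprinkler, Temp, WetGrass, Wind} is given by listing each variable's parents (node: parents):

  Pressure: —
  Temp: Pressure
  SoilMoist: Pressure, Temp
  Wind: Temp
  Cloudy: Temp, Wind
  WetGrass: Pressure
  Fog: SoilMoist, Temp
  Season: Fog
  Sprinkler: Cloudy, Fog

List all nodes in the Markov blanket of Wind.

By definition, MB(Wind) is built from Wind's parents, Wind's children, and the co-parents of Wind.
Wind has parent Temp.
Children of Wind: Cloudy.
Parents of each child, excluding Wind:
  Cloudy's other parent is Temp.
Union: {Temp} ∪ {Cloudy} ∪ {Temp} = {Cloudy, Temp}.

{Cloudy, Temp}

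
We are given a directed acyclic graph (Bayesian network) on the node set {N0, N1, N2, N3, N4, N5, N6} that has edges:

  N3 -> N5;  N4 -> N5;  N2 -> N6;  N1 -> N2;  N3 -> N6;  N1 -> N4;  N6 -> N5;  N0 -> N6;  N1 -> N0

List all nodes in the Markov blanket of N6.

{N0, N2, N3, N4, N5}

N6 has parents N0, N2, N3.
N6 has child N5.
Co-parents of N6 (other parents of its children):
  N5: N3, N4
Union: {N0, N2, N3} ∪ {N5} ∪ {N3, N4} = {N0, N2, N3, N4, N5}.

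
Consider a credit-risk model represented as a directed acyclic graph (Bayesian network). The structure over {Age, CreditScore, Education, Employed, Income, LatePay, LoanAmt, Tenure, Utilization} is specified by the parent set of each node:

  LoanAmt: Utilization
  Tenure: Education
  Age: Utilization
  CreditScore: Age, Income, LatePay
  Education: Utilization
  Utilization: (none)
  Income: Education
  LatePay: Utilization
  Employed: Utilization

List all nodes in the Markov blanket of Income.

Recall MB(v) = parents ∪ children ∪ spouses, where spouses are the other parents of v's children.
Income's children: CreditScore.
Pa(Income) = {Education}.
For each child, the remaining parents (spouses of Income):
  parents(CreditScore) \ {Income} = {Age, LatePay}.
MB(Income) = {Age, CreditScore, Education, LatePay}.

{Age, CreditScore, Education, LatePay}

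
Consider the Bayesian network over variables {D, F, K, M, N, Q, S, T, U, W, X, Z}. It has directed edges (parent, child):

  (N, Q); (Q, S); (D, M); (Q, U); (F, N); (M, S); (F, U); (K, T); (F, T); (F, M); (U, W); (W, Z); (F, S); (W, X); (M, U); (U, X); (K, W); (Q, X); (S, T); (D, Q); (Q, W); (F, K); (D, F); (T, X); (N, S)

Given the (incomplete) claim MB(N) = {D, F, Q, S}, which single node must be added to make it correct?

By definition, MB(N) is built from N's parents, N's children, and the co-parents of N.
Parents of N: F.
N's children: Q, S.
Other parents of N's children:
  parents(Q) \ {N} = {D}.
  parents(S) \ {N} = {F, M, Q}.
MB(N) = {D, F, M, Q, S}.
Comparing with the claimed set, M is missing.

M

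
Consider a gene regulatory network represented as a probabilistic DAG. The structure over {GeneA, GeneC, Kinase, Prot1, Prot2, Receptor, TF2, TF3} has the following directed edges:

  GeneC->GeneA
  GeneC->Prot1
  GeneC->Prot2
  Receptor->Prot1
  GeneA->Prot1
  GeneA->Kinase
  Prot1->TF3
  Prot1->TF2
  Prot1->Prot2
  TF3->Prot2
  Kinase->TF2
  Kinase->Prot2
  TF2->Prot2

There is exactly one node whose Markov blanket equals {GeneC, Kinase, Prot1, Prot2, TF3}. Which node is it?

TF2

The target node must have every member of {GeneC, Kinase, Prot1, Prot2, TF3} as a parent, child, or co-parent, and no others.
Parents of TF2: Kinase, Prot1; children: Prot2; co-parents: GeneC, Kinase, Prot1, TF3.
These exactly cover the given set, so the node is TF2.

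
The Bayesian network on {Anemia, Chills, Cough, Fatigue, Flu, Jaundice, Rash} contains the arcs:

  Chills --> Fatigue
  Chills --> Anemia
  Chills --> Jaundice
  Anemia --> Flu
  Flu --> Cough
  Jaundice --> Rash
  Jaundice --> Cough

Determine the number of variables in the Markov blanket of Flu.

3

The Markov blanket of a node is its parents, its children, and the other parents of its children.
Flu has child Cough.
Pa(Flu) = {Anemia}.
Parents of each child, excluding Flu:
  parents(Cough) \ {Flu} = {Jaundice}.
MB(Flu) = {Anemia, Cough, Jaundice}, which has 3 nodes.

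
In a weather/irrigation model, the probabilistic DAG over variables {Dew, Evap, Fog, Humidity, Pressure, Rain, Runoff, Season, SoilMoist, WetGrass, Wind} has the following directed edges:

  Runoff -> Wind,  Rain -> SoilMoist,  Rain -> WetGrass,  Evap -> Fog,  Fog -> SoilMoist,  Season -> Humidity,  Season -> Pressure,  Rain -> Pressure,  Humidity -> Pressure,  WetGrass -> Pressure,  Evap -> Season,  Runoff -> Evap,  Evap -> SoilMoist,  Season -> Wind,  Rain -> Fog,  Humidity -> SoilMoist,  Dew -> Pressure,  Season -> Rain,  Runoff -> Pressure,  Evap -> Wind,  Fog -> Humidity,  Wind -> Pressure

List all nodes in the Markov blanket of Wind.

{Dew, Evap, Humidity, Pressure, Rain, Runoff, Season, WetGrass}

The Markov blanket of a node is its parents, its children, and the other parents of its children.
Wind has parents Evap, Runoff, Season.
Ch(Wind) = {Pressure}.
Co-parents of Wind (other parents of its children):
  Pressure's other parents are Dew, Humidity, Rain, Runoff, Season, WetGrass.
So the Markov blanket of Wind is {Dew, Evap, Humidity, Pressure, Rain, Runoff, Season, WetGrass}.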